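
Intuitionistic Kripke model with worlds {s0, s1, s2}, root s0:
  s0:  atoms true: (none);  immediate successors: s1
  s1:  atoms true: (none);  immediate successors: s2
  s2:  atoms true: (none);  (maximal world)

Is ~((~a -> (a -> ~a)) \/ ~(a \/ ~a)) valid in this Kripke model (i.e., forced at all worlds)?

No

Not every world: s0 ||-/- ~((~a -> (a -> ~a)) \/ ~(a \/ ~a)).
s0 ||-/- ~((~a -> (a -> ~a)) \/ ~(a \/ ~a)) since s0 is accessible from s0 and s0 ||- (~a -> (a -> ~a)) \/ ~(a \/ ~a).
s0 ||- (~a -> (a -> ~a)) \/ ~(a \/ ~a) via the disjunct ~a -> (a -> ~a).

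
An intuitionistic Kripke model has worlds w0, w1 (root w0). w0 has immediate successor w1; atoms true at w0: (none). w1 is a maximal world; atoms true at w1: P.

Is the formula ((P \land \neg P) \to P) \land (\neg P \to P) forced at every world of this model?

Yes

w0 \Vdash ((P \land \neg P) \to P) \land (\neg P \to P) since w0 forces both conjuncts.
Since the root w0 forces ((P \land \neg P) \to P) \land (\neg P \to P) and forcing is persistent (monotone upward), every world forces it.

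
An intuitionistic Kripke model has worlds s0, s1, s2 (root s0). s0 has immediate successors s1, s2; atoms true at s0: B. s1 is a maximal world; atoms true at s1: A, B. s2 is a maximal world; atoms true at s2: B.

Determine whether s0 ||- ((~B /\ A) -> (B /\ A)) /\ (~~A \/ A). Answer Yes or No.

No

s0 ||-/- ((~B /\ A) -> (B /\ A)) /\ (~~A \/ A) since s0 fails ~~A \/ A.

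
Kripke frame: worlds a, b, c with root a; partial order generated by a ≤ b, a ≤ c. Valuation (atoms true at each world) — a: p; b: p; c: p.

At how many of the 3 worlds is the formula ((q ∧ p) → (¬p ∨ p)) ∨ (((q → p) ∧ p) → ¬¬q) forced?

3

a: forces it.
b: forces it.
c: forces it.
Worlds forcing the formula: {a, b, c}.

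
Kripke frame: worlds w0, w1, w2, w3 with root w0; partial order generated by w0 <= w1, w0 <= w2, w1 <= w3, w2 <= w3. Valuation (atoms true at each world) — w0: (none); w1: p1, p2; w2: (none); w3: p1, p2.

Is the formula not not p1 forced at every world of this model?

Yes

w0 forces not not p1: no world accessible from w0 forces not p1.
Since the root w0 forces not not p1 and forcing is persistent (monotone upward), every world forces it.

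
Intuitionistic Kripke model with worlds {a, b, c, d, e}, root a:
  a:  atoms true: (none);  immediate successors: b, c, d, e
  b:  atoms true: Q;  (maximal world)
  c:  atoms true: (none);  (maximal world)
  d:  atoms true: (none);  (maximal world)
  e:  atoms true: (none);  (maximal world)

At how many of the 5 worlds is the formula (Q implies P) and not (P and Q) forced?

a: does not force it — a does not force (Q implies P) and not (P and Q) since a fails Q implies P.
b: does not force it — b does not force (Q implies P) and not (P and Q) since b fails Q implies P.
c: forces it.
d: forces it.
e: forces it.
Worlds forcing the formula: {c, d, e}.

3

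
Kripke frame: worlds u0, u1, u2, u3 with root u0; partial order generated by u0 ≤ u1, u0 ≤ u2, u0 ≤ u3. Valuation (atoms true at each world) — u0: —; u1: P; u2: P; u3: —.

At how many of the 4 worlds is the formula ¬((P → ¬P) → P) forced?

u0: does not force it — u0 ⊮ ¬((P → ¬P) → P) since u1 is accessible from u0 and u1 ⊩ (P → ¬P) → P.
u1: does not force it — u1 ⊮ ¬((P → ¬P) → P) since u1 is accessible from u1 and u1 ⊩ (P → ¬P) → P.
u2: does not force it — u2 ⊮ ¬((P → ¬P) → P) since u2 is accessible from u2 and u2 ⊩ (P → ¬P) → P.
u3: forces it.
Worlds forcing the formula: {u3}.

1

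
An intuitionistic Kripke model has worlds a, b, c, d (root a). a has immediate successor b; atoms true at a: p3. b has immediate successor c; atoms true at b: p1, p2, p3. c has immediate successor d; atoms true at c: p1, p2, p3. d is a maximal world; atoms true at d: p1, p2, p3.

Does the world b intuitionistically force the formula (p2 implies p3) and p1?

Yes

b forces (p2 implies p3) and p1 since b forces both conjuncts.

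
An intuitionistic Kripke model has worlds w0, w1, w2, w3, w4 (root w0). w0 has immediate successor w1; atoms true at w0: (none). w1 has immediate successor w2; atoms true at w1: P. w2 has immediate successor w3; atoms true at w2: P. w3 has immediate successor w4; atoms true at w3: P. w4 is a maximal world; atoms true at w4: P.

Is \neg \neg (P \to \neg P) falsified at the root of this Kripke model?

w0 \nVdash \neg \neg (P \to \neg P) since w0 is accessible from w0 and w0 \Vdash \neg (P \to \neg P).
w0 \Vdash \neg (P \to \neg P): no world accessible from w0 forces P \to \neg P.
So the root w0 does not force \neg \neg (P \to \neg P); the model is a countermodel.

Yes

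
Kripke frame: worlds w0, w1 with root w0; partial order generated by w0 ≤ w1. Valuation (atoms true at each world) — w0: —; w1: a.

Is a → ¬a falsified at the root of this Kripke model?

Yes

w0 ⊮ a → ¬a: at the accessible world w1, w1 ⊩ a but w1 ⊮ ¬a.
w1 ⊮ ¬a since w1 is accessible from w1 and w1 ⊩ a.
So the root w0 does not force a → ¬a; the model is a countermodel.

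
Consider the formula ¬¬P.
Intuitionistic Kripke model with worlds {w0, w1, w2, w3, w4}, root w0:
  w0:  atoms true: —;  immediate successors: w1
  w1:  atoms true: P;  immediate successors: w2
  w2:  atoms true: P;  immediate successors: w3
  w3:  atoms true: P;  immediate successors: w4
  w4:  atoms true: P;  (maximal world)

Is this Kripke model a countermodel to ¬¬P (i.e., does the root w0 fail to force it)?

No

w0 ⊩ ¬¬P: no world accessible from w0 forces ¬P.
So the root w0 forces ¬¬P; the model is not a countermodel.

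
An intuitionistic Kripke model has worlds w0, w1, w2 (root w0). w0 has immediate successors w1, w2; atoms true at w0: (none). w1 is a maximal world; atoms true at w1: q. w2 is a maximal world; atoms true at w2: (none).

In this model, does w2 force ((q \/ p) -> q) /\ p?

No

w2 ||-/- ((q \/ p) -> q) /\ p since w2 fails p.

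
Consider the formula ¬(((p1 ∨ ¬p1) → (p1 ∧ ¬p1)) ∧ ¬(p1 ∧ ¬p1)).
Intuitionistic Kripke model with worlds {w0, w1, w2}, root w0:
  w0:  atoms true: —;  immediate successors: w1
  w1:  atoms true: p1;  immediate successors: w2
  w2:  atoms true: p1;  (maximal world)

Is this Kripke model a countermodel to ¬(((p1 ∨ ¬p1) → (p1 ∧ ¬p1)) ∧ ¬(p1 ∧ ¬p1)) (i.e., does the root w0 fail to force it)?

w0 ⊩ ¬(((p1 ∨ ¬p1) → (p1 ∧ ¬p1)) ∧ ¬(p1 ∧ ¬p1)): no world accessible from w0 forces ((p1 ∨ ¬p1) → (p1 ∧ ¬p1)) ∧ ¬(p1 ∧ ¬p1).
So the root w0 forces ¬(((p1 ∨ ¬p1) → (p1 ∧ ¬p1)) ∧ ¬(p1 ∧ ¬p1)); the model is not a countermodel.

No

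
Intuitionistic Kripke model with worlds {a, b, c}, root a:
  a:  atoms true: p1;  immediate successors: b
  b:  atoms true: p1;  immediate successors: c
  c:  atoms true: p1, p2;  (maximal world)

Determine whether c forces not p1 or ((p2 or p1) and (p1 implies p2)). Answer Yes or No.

c forces not p1 or ((p2 or p1) and (p1 implies p2)) via the disjunct (p2 or p1) and (p1 implies p2).

Yes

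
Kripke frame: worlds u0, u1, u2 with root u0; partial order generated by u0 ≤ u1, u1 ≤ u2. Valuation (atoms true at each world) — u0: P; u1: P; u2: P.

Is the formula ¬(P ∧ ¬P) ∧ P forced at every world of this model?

Yes

u0 ⊩ ¬(P ∧ ¬P) ∧ P since u0 forces both conjuncts.
Since the root u0 forces ¬(P ∧ ¬P) ∧ P and forcing is persistent (monotone upward), every world forces it.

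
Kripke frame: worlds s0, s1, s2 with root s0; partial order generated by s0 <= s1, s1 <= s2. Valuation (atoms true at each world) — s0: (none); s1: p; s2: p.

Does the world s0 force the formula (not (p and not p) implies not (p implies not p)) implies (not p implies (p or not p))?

s0 forces (not (p and not p) implies not (p implies not p)) implies (not p implies (p or not p)): every world accessible from s0 that forces not (p and not p) implies not (p implies not p) (namely s0, s1, s2) also forces not p implies (p or not p).

Yes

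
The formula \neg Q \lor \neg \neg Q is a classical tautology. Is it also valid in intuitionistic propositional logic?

This is the weak law of excluded middle, which is not intuitionistically valid.
A Kripke countermodel: worlds s0, s1, s2; order generated by s0 \le s1, s0 \le s2; atoms true at each world — s0:{}; s1:{Q}; s2:{}.
s0 \nVdash \neg Q \lor \neg \neg Q: neither disjunct is forced at s0.
s0 \nVdash \neg Q since s1 is accessible from s0 and s1 \Vdash Q.
So the root s0 does not force the formula.

No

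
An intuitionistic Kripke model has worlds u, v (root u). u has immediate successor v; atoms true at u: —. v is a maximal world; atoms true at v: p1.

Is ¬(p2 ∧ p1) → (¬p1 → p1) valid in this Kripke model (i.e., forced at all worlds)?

Yes

u ⊩ ¬(p2 ∧ p1) → (¬p1 → p1): every world accessible from u that forces ¬(p2 ∧ p1) (namely u, v) also forces ¬p1 → p1.
Since the root u forces ¬(p2 ∧ p1) → (¬p1 → p1) and forcing is persistent (monotone upward), every world forces it.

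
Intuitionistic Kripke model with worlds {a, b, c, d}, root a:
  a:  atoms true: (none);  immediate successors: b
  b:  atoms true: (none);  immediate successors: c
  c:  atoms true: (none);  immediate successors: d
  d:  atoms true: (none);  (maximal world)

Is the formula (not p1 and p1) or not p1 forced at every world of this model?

Yes

a forces (not p1 and p1) or not p1 via the disjunct not p1.
Since the root a forces (not p1 and p1) or not p1 and forcing is persistent (monotone upward), every world forces it.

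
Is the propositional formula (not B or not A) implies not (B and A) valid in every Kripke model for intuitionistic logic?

Yes

This is a constructively valid De Morgan direction (disjunction of negations to negated conjunction), which is intuitionistically derivable.
If not B holds at a world then no accessible world forces B, hence none forces B and A; likewise for not A.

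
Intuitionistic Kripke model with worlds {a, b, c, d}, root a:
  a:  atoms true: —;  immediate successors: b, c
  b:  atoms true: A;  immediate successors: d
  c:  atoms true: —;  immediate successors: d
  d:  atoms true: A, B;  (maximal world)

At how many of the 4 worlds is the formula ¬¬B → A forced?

a: does not force it — a ⊮ ¬¬B → A: already at a itself, a ⊩ ¬¬B but a ⊮ A.
b: forces it.
c: does not force it.
d: forces it.
Worlds forcing the formula: {b, d}.

2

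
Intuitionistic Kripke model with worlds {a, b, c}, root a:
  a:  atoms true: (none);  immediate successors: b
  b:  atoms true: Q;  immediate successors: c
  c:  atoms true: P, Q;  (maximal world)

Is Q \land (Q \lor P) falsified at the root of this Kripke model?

Yes

a \nVdash Q \land (Q \lor P) since a fails Q.
So the root a does not force Q \land (Q \lor P); the model is a countermodel.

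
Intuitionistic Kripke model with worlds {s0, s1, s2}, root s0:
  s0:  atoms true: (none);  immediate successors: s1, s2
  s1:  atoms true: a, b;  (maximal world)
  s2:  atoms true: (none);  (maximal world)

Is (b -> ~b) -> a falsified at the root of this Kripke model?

s0 ||-/- (b -> ~b) -> a: at the accessible world s2, s2 ||- b -> ~b but s2 ||-/- a.
s2 lacks atom a, so s2 ||-/- a.
So the root s0 does not force (b -> ~b) -> a; the model is a countermodel.

Yes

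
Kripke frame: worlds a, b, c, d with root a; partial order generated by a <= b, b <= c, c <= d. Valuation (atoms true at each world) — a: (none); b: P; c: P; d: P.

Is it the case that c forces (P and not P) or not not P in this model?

c forces (P and not P) or not not P via the disjunct not not P.

Yes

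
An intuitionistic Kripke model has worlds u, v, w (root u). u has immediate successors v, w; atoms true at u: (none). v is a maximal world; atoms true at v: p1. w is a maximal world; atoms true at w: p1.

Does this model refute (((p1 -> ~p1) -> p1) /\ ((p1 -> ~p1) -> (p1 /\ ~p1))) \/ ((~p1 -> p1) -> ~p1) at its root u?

u ||- (((p1 -> ~p1) -> p1) /\ ((p1 -> ~p1) -> (p1 /\ ~p1))) \/ ((~p1 -> p1) -> ~p1) via the disjunct ((p1 -> ~p1) -> p1) /\ ((p1 -> ~p1) -> (p1 /\ ~p1)).
So the root u forces (((p1 -> ~p1) -> p1) /\ ((p1 -> ~p1) -> (p1 /\ ~p1))) \/ ((~p1 -> p1) -> ~p1); the model is not a countermodel.

No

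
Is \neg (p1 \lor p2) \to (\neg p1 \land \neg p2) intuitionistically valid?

Yes

This is a constructively valid De Morgan direction (negated disjunction to conjunction of negations), which is intuitionistically derivable.
From \neg (p1 \lor p2): if p1 held then p1 \lor p2 would, contradiction — so \neg p1; similarly \neg p2.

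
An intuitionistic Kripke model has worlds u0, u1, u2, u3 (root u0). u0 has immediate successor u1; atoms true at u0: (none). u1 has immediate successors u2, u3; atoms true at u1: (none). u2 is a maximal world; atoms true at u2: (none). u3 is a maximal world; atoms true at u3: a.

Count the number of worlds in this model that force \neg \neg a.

1

u0: does not force it — u0 \nVdash \neg \neg a since u2 is accessible from u0 and u2 \Vdash \neg a.
u1: does not force it — u1 \nVdash \neg \neg a since u2 is accessible from u1 and u2 \Vdash \neg a.
u2: does not force it.
u3: forces it.
Worlds forcing the formula: {u3}.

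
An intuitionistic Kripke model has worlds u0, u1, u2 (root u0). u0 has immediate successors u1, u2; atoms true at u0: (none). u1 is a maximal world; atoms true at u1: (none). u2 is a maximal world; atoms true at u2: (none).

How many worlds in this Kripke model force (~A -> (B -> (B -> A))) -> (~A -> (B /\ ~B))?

u0: does not force it — u0 ||-/- (~A -> (B -> (B -> A))) -> (~A -> (B /\ ~B)): already at u0 itself, u0 ||- ~A -> (B -> (B -> A)) but u0 ||-/- ~A -> (B /\ ~B).
u1: does not force it — u1 ||-/- (~A -> (B -> (B -> A))) -> (~A -> (B /\ ~B)): already at u1 itself, u1 ||- ~A -> (B -> (B -> A)) but u1 ||-/- ~A -> (B /\ ~B).
u2: does not force it.
Worlds forcing the formula: { }.

0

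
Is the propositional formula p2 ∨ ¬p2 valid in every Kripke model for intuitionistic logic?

No

This is the law of excluded middle, which is not intuitionistically valid.
A Kripke countermodel: worlds 0, 1; order generated by 0 ≤ 1; atoms true at each world — 0:{}; 1:{p2}.
0 ⊮ p2 ∨ ¬p2: neither disjunct is forced at 0.
0 lacks atom p2, so 0 ⊮ p2.
So the root 0 does not force the formula.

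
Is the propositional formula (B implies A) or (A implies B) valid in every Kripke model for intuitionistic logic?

This is the Gödel–Dummett linearity axiom, which is not intuitionistically valid.
A Kripke countermodel: worlds s0, s1, s2; order generated by s0 <= s1, s0 <= s2; atoms true at each world — s0:{}; s1:{B}; s2:{A}.
s0 does not force (B implies A) or (A implies B): neither disjunct is forced at s0.
s0 does not force B implies A: at the accessible world s1, s1 forces B but s1 does not force A.
s1 lacks atom A, so s1 does not force A.
So the root s0 does not force the formula.

No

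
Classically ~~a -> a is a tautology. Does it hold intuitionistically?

This is double-negation elimination, which is not intuitionistically valid.
A Kripke countermodel: worlds 0, 1; order generated by 0 <= 1; atoms true at each world — 0:{}; 1:{a}.
0 ||-/- ~~a -> a: already at 0 itself, 0 ||- ~~a but 0 ||-/- a.
0 lacks atom a, so 0 ||-/- a.
So the root 0 does not force the formula.

No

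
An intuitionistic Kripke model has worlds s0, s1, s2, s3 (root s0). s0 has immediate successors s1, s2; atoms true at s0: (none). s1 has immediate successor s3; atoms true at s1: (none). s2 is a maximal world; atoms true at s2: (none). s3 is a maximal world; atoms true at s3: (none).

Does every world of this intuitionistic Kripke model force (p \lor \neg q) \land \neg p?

s0 \Vdash (p \lor \neg q) \land \neg p since s0 forces both conjuncts.
Since the root s0 forces (p \lor \neg q) \land \neg p and forcing is persistent (monotone upward), every world forces it.

Yes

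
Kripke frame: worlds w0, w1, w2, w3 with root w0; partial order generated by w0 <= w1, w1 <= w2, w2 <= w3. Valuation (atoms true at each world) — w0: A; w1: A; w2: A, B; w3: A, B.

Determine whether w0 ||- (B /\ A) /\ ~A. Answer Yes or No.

w0 ||-/- (B /\ A) /\ ~A since w0 fails B /\ A.

No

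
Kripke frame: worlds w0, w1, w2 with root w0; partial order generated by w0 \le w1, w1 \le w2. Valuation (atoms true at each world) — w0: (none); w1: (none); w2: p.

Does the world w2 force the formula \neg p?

No

w2 \nVdash \neg p since w2 is accessible from w2 and w2 \Vdash p.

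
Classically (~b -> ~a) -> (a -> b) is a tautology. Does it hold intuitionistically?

This is the converse of contraposition, which is not intuitionistically valid.
A Kripke countermodel: worlds 0, 1; order generated by 0 <= 1; atoms true at each world — 0:{a}; 1:{a,b}.
0 ||-/- (~b -> ~a) -> (a -> b): already at 0 itself, 0 ||- ~b -> ~a but 0 ||-/- a -> b.
0 ||-/- a -> b: already at 0 itself, 0 ||- a but 0 ||-/- b.
0 lacks atom b, so 0 ||-/- b.
So the root 0 does not force the formula.

No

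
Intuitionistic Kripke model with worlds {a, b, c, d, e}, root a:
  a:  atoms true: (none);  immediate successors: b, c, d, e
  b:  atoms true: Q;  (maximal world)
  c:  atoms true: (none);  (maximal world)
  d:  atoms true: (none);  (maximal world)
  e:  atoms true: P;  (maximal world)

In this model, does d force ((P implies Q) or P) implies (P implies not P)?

d forces ((P implies Q) or P) implies (P implies not P): every world accessible from d that forces (P implies Q) or P (namely d) also forces P implies not P.

Yes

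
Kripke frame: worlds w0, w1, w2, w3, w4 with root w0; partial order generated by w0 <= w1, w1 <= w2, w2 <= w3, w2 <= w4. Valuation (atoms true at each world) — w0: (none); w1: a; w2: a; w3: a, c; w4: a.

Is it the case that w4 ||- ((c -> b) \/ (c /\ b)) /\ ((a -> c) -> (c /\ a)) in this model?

w4 ||- ((c -> b) \/ (c /\ b)) /\ ((a -> c) -> (c /\ a)) since w4 forces both conjuncts.

Yes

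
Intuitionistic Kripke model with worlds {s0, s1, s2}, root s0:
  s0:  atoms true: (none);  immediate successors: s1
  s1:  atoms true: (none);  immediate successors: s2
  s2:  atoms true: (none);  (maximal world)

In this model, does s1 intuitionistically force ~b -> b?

s1 ||-/- ~b -> b: already at s1 itself, s1 ||- ~b but s1 ||-/- b.
s1 lacks atom b, so s1 ||-/- b.

No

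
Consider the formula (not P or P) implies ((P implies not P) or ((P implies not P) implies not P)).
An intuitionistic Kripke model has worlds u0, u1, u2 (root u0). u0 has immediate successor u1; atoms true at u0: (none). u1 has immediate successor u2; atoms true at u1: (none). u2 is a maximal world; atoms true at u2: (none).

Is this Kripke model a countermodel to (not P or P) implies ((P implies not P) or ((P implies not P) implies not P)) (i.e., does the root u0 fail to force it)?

No

u0 forces (not P or P) implies ((P implies not P) or ((P implies not P) implies not P)): every world accessible from u0 that forces not P or P (namely u0, u1, u2) also forces (P implies not P) or ((P implies not P) implies not P).
So the root u0 forces (not P or P) implies ((P implies not P) or ((P implies not P) implies not P)); the model is not a countermodel.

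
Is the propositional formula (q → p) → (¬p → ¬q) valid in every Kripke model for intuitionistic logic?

This is the forward direction of contraposition, which is intuitionistically derivable.
Assume q → p and ¬p. If q held then p would follow, contradicting ¬p; so ¬q.

Yes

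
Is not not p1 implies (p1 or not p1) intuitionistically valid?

No

This is a variant of double-negation elimination (deriving excluded middle from double negation), which is not intuitionistically valid.
A Kripke countermodel: worlds s0, s1; order generated by s0 <= s1; atoms true at each world — s0:{}; s1:{p1}.
s0 does not force not not p1 implies (p1 or not p1): already at s0 itself, s0 forces not not p1 but s0 does not force p1 or not p1.
s0 does not force p1 or not p1: neither disjunct is forced at s0.
s0 lacks atom p1, so s0 does not force p1.
So the root s0 does not force the formula.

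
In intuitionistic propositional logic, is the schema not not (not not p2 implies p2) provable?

Yes

This is the double negation of double-negation elimination, which is intuitionistically derivable.
By Glivenko's theorem the double negation of any classical propositional tautology is intuitionistically provable; not not p2 implies p2 is classically a tautology.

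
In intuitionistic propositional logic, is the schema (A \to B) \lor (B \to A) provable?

No

This is the Gödel–Dummett linearity axiom, which is not intuitionistically valid.
A Kripke countermodel: worlds s0, s1, s2; order generated by s0 \le s1, s0 \le s2; atoms true at each world — s0:{}; s1:{A}; s2:{B}.
s0 \nVdash (A \to B) \lor (B \to A): neither disjunct is forced at s0.
s0 \nVdash A \to B: at the accessible world s1, s1 \Vdash A but s1 \nVdash B.
s1 lacks atom B, so s1 \nVdash B.
So the root s0 does not force the formula.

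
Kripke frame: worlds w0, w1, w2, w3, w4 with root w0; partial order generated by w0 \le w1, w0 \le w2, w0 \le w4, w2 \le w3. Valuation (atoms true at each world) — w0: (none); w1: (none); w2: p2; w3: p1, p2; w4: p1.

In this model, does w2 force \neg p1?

w2 \nVdash \neg p1 since w3 is accessible from w2 and w3 \Vdash p1.

No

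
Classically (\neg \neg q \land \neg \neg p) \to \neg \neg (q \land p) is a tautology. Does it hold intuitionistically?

This is the distribution of double negation over conjunction, which is intuitionistically derivable.
Assume \neg \neg q, \neg \neg p, and \neg (q \land p). From q we'd get \neg p (since q \land p is refuted), contradicting \neg \neg p; so \neg q, contradicting \neg \neg q.

Yes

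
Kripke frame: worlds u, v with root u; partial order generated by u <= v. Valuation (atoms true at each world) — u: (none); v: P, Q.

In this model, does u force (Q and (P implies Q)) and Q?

No

u does not force (Q and (P implies Q)) and Q since u fails Q and (P implies Q).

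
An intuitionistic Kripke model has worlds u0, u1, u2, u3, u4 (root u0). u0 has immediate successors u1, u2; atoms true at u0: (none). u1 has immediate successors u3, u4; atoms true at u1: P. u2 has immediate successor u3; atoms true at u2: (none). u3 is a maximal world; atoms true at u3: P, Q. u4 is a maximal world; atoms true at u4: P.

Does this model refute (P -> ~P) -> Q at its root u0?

No

u0 ||- (P -> ~P) -> Q vacuously: no world accessible from u0 forces the antecedent P -> ~P.
So the root u0 forces (P -> ~P) -> Q; the model is not a countermodel.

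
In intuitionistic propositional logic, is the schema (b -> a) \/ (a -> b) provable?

No

This is the Gödel–Dummett linearity axiom, which is not intuitionistically valid.
A Kripke countermodel: worlds u0, u1, u2; order generated by u0 <= u1, u0 <= u2; atoms true at each world — u0:{}; u1:{b}; u2:{a}.
u0 ||-/- (b -> a) \/ (a -> b): neither disjunct is forced at u0.
u0 ||-/- b -> a: at the accessible world u1, u1 ||- b but u1 ||-/- a.
u1 lacks atom a, so u1 ||-/- a.
So the root u0 does not force the formula.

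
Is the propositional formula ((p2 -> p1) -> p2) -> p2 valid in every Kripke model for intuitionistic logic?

This is Peirce's law, which is not intuitionistically valid.
A Kripke countermodel: worlds w0, w1; order generated by w0 <= w1; atoms true at each world — w0:{}; w1:{p2}.
w0 ||-/- ((p2 -> p1) -> p2) -> p2: already at w0 itself, w0 ||- (p2 -> p1) -> p2 but w0 ||-/- p2.
w0 lacks atom p2, so w0 ||-/- p2.
So the root w0 does not force the formula.

No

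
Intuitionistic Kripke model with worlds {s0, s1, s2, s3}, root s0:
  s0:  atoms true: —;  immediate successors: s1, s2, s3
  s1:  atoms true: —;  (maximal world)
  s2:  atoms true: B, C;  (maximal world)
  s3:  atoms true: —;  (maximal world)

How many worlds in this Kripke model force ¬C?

s0: does not force it — s0 ⊮ ¬C since s2 is accessible from s0 and s2 ⊩ C.
s1: forces it.
s2: does not force it.
s3: forces it.
Worlds forcing the formula: {s1, s3}.

2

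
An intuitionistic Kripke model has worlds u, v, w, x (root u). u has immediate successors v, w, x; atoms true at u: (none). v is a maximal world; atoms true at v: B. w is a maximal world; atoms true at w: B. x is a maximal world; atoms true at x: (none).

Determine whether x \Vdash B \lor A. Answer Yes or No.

No

x \nVdash B \lor A: neither disjunct is forced at x.
x lacks atom B, so x \nVdash B.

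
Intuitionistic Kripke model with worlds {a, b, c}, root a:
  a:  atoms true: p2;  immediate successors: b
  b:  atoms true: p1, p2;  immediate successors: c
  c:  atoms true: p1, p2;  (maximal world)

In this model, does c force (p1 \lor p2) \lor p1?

c \Vdash (p1 \lor p2) \lor p1 via the disjunct p1 \lor p2.

Yes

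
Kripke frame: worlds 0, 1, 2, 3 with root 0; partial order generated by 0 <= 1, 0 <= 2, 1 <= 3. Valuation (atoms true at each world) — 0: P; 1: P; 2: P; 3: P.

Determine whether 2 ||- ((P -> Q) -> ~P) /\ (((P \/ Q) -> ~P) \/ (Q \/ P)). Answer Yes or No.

Yes

2 ||- ((P -> Q) -> ~P) /\ (((P \/ Q) -> ~P) \/ (Q \/ P)) since 2 forces both conjuncts.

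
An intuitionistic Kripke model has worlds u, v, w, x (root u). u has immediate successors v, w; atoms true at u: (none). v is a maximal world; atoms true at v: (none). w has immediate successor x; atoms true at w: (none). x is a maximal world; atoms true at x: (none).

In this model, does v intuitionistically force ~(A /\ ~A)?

v ||- ~(A /\ ~A): no world accessible from v forces A /\ ~A.

Yes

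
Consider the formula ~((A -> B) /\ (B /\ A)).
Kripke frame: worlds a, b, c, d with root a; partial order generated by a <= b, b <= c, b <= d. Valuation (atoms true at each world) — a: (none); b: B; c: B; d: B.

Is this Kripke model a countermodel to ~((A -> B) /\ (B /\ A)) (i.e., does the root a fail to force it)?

No

a ||- ~((A -> B) /\ (B /\ A)): no world accessible from a forces (A -> B) /\ (B /\ A).
So the root a forces ~((A -> B) /\ (B /\ A)); the model is not a countermodel.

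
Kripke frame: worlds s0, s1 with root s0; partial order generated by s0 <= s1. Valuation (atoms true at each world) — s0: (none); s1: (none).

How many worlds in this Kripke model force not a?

2

s0: forces it.
s1: forces it.
Worlds forcing the formula: {s0, s1}.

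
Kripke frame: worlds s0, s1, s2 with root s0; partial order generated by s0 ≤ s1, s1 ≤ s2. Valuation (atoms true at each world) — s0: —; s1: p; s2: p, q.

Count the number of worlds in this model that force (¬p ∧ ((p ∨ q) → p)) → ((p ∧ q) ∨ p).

3

s0: forces it.
s1: forces it.
s2: forces it.
Worlds forcing the formula: {s0, s1, s2}.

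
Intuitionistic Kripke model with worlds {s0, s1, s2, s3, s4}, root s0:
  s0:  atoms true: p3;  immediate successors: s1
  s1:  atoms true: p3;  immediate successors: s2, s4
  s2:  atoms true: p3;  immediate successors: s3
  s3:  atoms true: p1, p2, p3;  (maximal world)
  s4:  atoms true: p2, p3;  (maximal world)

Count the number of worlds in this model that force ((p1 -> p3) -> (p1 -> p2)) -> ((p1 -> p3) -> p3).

5

s0: forces it.
s1: forces it.
s2: forces it.
s3: forces it.
s4: forces it.
Worlds forcing the formula: {s0, s1, s2, s3, s4}.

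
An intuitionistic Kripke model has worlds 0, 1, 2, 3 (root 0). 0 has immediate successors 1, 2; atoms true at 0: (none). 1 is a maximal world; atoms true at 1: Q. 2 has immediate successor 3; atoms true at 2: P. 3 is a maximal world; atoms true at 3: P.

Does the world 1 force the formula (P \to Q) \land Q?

Yes

1 \Vdash (P \to Q) \land Q since 1 forces both conjuncts.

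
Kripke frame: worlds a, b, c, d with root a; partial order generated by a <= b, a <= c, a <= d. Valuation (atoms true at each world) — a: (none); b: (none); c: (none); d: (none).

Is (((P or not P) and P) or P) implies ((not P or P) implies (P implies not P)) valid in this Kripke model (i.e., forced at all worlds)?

a forces (((P or not P) and P) or P) implies ((not P or P) implies (P implies not P)) vacuously: no world accessible from a forces the antecedent ((P or not P) and P) or P.
Since the root a forces (((P or not P) and P) or P) implies ((not P or P) implies (P implies not P)) and forcing is persistent (monotone upward), every world forces it.

Yes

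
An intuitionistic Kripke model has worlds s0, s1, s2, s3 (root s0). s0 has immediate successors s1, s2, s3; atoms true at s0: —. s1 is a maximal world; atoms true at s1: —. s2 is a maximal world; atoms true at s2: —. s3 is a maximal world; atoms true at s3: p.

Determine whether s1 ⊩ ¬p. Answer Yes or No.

Yes

s1 ⊩ ¬p: no world accessible from s1 forces p.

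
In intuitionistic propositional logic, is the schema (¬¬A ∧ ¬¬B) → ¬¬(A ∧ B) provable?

Yes

This is the distribution of double negation over conjunction, which is intuitionistically derivable.
Assume ¬¬A, ¬¬B, and ¬(A ∧ B). From A we'd get ¬B (since A ∧ B is refuted), contradicting ¬¬B; so ¬A, contradicting ¬¬A.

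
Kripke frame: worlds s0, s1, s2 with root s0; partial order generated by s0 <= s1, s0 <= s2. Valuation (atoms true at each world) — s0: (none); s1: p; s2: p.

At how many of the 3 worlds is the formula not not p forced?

3

s0: forces it.
s1: forces it.
s2: forces it.
Worlds forcing the formula: {s0, s1, s2}.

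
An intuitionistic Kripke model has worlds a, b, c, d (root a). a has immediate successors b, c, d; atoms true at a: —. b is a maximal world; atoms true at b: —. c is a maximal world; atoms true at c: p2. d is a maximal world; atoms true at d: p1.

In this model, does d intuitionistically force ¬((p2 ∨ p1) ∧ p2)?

d ⊩ ¬((p2 ∨ p1) ∧ p2): no world accessible from d forces (p2 ∨ p1) ∧ p2.

Yes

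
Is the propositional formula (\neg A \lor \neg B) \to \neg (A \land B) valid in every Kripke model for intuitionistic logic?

Yes

This is a constructively valid De Morgan direction (disjunction of negations to negated conjunction), which is intuitionistically derivable.
If \neg A holds at a world then no accessible world forces A, hence none forces A \land B; likewise for \neg B.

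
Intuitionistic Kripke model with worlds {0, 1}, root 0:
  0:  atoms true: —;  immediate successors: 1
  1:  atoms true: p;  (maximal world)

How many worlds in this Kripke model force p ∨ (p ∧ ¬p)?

0: does not force it — 0 ⊮ p ∨ (p ∧ ¬p): neither disjunct is forced at 0.
1: forces it.
Worlds forcing the formula: {1}.

1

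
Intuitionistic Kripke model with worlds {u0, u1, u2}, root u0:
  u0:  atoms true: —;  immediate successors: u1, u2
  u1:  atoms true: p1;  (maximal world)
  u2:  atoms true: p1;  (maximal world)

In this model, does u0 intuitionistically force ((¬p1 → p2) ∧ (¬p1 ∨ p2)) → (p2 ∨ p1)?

Yes

u0 ⊩ ((¬p1 → p2) ∧ (¬p1 ∨ p2)) → (p2 ∨ p1) vacuously: no world accessible from u0 forces the antecedent (¬p1 → p2) ∧ (¬p1 ∨ p2).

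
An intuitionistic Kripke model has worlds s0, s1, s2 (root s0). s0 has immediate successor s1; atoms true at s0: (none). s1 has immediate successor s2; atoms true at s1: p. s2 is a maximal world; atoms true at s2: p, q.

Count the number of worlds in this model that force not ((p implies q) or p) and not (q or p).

0

s0: does not force it — s0 does not force not ((p implies q) or p) and not (q or p) since s0 fails not ((p implies q) or p).
s1: does not force it — s1 does not force not ((p implies q) or p) and not (q or p) since s1 fails not ((p implies q) or p).
s2: does not force it.
Worlds forcing the formula: { }.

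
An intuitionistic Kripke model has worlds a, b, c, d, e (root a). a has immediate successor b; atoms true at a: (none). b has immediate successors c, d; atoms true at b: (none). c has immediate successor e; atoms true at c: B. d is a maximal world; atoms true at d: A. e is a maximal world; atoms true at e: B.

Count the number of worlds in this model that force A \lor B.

a: does not force it — a \nVdash A \lor B: neither disjunct is forced at a.
b: does not force it — b \nVdash A \lor B: neither disjunct is forced at b.
c: forces it.
d: forces it.
e: forces it.
Worlds forcing the formula: {c, d, e}.

3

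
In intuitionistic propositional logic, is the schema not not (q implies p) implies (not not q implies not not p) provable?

Yes

This is the distribution of double negation over implication, which is intuitionistically derivable.
Assume not not (q implies p) and not not q; suppose not p. Then q implies p would give not q (by contraposition), contradicting not not q; so not (q implies p), contradicting not not (q implies p). Hence not not p.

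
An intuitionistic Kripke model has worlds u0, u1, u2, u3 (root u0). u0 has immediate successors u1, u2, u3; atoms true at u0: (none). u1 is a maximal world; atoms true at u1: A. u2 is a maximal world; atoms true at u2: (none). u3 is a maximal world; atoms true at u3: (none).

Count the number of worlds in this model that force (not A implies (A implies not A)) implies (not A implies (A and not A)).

1

u0: does not force it — u0 does not force (not A implies (A implies not A)) implies (not A implies (A and not A)): already at u0 itself, u0 forces not A implies (A implies not A) but u0 does not force not A implies (A and not A).
u1: forces it.
u2: does not force it — u2 does not force (not A implies (A implies not A)) implies (not A implies (A and not A)): already at u2 itself, u2 forces not A implies (A implies not A) but u2 does not force not A implies (A and not A).
u3: does not force it.
Worlds forcing the formula: {u1}.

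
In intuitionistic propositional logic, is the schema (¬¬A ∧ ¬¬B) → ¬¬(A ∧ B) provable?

This is the distribution of double negation over conjunction, which is intuitionistically derivable.
Assume ¬¬A, ¬¬B, and ¬(A ∧ B). From A we'd get ¬B (since A ∧ B is refuted), contradicting ¬¬B; so ¬A, contradicting ¬¬A.

Yes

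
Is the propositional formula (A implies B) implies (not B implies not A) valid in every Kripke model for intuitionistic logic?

This is the forward direction of contraposition, which is intuitionistically derivable.
Assume A implies B and not B. If A held then B would follow, contradicting not B; so not A.

Yes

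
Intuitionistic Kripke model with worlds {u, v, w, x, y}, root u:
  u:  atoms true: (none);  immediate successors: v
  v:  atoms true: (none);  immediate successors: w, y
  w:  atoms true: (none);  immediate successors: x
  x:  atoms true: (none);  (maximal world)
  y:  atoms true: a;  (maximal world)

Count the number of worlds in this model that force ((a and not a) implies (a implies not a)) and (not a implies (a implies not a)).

5

u: forces it.
v: forces it.
w: forces it.
x: forces it.
y: forces it.
Worlds forcing the formula: {u, v, w, x, y}.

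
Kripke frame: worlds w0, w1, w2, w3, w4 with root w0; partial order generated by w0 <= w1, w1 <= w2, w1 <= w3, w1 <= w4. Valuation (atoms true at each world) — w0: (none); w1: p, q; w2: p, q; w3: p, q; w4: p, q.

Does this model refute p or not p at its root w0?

Yes

w0 does not force p or not p: neither disjunct is forced at w0.
w0 lacks atom p, so w0 does not force p.
So the root w0 does not force p or not p; the model is a countermodel.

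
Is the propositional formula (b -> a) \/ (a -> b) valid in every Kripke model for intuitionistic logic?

This is the Gödel–Dummett linearity axiom, which is not intuitionistically valid.
A Kripke countermodel: worlds s0, s1, s2; order generated by s0 <= s1, s0 <= s2; atoms true at each world — s0:{}; s1:{b}; s2:{a}.
s0 ||-/- (b -> a) \/ (a -> b): neither disjunct is forced at s0.
s0 ||-/- b -> a: at the accessible world s1, s1 ||- b but s1 ||-/- a.
s1 lacks atom a, so s1 ||-/- a.
So the root s0 does not force the formula.

No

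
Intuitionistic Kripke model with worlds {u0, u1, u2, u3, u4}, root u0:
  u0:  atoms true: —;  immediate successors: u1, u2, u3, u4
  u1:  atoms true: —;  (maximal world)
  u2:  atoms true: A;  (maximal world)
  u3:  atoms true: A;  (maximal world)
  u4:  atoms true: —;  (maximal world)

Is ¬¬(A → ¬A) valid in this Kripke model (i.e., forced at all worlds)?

No

Not every world: u0 ⊮ ¬¬(A → ¬A).
u0 ⊮ ¬¬(A → ¬A) since u2 is accessible from u0 and u2 ⊩ ¬(A → ¬A).
u2 ⊩ ¬(A → ¬A): no world accessible from u2 forces A → ¬A.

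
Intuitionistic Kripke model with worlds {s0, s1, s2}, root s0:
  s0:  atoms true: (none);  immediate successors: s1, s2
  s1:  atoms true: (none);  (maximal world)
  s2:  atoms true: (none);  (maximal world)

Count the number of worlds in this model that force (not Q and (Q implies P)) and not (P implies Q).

s0: does not force it — s0 does not force (not Q and (Q implies P)) and not (P implies Q) since s0 fails not (P implies Q).
s1: does not force it.
s2: does not force it.
Worlds forcing the formula: { }.

0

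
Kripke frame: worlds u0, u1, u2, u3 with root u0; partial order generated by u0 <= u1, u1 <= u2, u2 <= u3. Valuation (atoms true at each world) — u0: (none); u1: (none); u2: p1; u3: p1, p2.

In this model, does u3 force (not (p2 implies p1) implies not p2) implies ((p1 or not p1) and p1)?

u3 forces (not (p2 implies p1) implies not p2) implies ((p1 or not p1) and p1): every world accessible from u3 that forces not (p2 implies p1) implies not p2 (namely u3) also forces (p1 or not p1) and p1.

Yes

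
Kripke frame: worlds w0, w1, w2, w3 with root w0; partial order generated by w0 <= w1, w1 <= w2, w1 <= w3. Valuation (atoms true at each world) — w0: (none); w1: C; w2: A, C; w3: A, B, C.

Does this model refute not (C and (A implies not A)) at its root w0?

w0 forces not (C and (A implies not A)): no world accessible from w0 forces C and (A implies not A).
So the root w0 forces not (C and (A implies not A)); the model is not a countermodel.

No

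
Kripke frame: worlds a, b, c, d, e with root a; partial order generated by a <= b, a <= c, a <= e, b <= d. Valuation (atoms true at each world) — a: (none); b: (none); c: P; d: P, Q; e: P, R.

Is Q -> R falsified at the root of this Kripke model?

a ||-/- Q -> R: at the accessible world d, d ||- Q but d ||-/- R.
d lacks atom R, so d ||-/- R.
So the root a does not force Q -> R; the model is a countermodel.

Yes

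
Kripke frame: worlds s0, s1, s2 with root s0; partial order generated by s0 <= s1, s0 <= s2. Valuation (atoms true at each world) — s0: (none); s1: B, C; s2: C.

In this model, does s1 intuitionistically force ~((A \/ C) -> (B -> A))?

s1 ||- ~((A \/ C) -> (B -> A)): no world accessible from s1 forces (A \/ C) -> (B -> A).

Yes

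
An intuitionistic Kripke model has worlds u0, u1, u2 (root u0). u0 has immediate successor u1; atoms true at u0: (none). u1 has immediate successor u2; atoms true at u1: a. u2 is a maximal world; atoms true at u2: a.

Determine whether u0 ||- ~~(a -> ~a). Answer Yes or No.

u0 ||-/- ~~(a -> ~a) since u0 is accessible from u0 and u0 ||- ~(a -> ~a).
u0 ||- ~(a -> ~a): no world accessible from u0 forces a -> ~a.

No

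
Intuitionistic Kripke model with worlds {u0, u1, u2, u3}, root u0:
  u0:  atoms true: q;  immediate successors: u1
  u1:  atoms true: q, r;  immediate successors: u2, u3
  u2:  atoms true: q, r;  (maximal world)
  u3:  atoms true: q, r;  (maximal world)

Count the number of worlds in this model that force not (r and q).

0

u0: does not force it — u0 does not force not (r and q) since u1 is accessible from u0 and u1 forces r and q.
u1: does not force it — u1 does not force not (r and q) since u1 is accessible from u1 and u1 forces r and q.
u2: does not force it — u2 does not force not (r and q) since u2 is accessible from u2 and u2 forces r and q.
u3: does not force it.
Worlds forcing the formula: { }.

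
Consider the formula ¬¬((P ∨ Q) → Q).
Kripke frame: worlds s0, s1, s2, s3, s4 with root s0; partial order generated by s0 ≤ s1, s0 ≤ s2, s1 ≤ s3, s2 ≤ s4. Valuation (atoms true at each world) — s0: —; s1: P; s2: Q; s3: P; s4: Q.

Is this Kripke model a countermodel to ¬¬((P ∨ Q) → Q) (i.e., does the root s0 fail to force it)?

s0 ⊮ ¬¬((P ∨ Q) → Q) since s1 is accessible from s0 and s1 ⊩ ¬((P ∨ Q) → Q).
s1 ⊩ ¬((P ∨ Q) → Q): no world accessible from s1 forces (P ∨ Q) → Q.
So the root s0 does not force ¬¬((P ∨ Q) → Q); the model is a countermodel.

Yes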